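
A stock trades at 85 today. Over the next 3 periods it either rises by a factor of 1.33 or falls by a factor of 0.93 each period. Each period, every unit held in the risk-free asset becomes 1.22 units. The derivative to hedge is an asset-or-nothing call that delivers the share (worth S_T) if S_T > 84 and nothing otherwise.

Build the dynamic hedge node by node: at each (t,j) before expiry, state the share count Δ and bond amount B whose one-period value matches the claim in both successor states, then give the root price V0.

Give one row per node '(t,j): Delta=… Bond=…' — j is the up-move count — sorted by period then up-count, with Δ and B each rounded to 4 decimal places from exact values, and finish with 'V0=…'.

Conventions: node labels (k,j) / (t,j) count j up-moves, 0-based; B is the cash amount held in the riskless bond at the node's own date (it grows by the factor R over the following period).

No-arbitrage ⇒ martingale measure with p* = (R−d)/(u−d) = 0.7250.
Terminal payoffs: V(3,0)=0.0000, V(3,1)=97.7769, V(3,2)=139.8315, V(3,3)=199.9741
(2,0): S=73.5165. Δ = (V_up−V_dn)/(S_up−S_dn) = (97.7769−0.0000)/(97.7769−68.3703) = 3.3250. V = [p*·97.7769 + (1−p*)·0.0000]/1.22 = 58.1052. B = V − Δ·S = -186.3372.
(2,1): S=105.1365. Δ = (V_up−V_dn)/(S_up−S_dn) = (139.8315−97.7769)/(139.8315−97.7769) = 1.0000. V = [p*·139.8315 + (1−p*)·97.7769]/1.22 = 105.1365. B = V − Δ·S = 0.0000.
(2,2): S=150.3565. Δ = (V_up−V_dn)/(S_up−S_dn) = (199.9741−139.8315)/(199.9741−139.8315) = 1.0000. V = [p*·199.9741 + (1−p*)·139.8315]/1.22 = 150.3565. B = V − Δ·S = 0.0000.
(1,0): S=79.0500. Δ = (V_up−V_dn)/(S_up−S_dn) = (105.1365−58.1052)/(105.1365−73.5165) = 1.4874. V = [p*·105.1365 + (1−p*)·58.1052]/1.22 = 75.5761. B = V − Δ·S = -42.0022.
(1,1): S=113.0500. Δ = (V_up−V_dn)/(S_up−S_dn) = (150.3565−105.1365)/(150.3565−105.1365) = 1.0000. V = [p*·150.3565 + (1−p*)·105.1365]/1.22 = 113.0500. B = V − Δ·S = 0.0000.
(0,0): S=85.0000. Δ = (V_up−V_dn)/(S_up−S_dn) = (113.0500−75.5761)/(113.0500−79.0500) = 1.1022. V = [p*·113.0500 + (1−p*)·75.5761]/1.22 = 84.2170. B = V − Δ·S = -9.4677.
Check: Δ(0,0)·S0 + B(0,0) = 84.2170 = V0.

(0,0): Delta=1.1022 Bond=-9.4677
(1,0): Delta=1.4874 Bond=-42.0022
(1,1): Delta=1.0000 Bond=0.0000
(2,0): Delta=3.3250 Bond=-186.3372
(2,1): Delta=1.0000 Bond=0.0000
(2,2): Delta=1.0000 Bond=0.0000
V0=84.2170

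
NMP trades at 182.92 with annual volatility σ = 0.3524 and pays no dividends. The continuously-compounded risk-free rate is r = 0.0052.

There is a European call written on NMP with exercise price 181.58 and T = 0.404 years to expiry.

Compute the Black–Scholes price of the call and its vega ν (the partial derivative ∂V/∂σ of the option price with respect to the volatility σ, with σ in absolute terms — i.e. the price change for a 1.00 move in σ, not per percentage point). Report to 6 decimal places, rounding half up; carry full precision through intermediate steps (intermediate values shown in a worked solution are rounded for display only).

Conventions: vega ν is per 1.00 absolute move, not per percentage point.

price = 17.109573
ν = 45.835160

σ√T = 0.3524·√0.404 = 0.223989
d₁ = (ln(S/K) + (r+σ²/2)T) / (σ√T) = (ln(182.92/181.58) + (0.0052+0.3524²/2)·0.404) / 0.223989 = (0.007353 + 0.027186) / 0.223989 = 0.154199
d₂ = d₁ − σ√T = 0.154199 − 0.223989 = -0.069790
e^{−rT} = 0.997901
N(d₁) = 0.561274,  N(d₂) = 0.472180
Call price V = S·N(d₁) − K·e^{−rT}·N(d₂) = 102.668172 − 85.558599 = 17.109573
φ(d₁) = (1/√(2π))·e^{−d₁²/2} = 0.394227
ν = S·φ(d₁)·√T = 45.835160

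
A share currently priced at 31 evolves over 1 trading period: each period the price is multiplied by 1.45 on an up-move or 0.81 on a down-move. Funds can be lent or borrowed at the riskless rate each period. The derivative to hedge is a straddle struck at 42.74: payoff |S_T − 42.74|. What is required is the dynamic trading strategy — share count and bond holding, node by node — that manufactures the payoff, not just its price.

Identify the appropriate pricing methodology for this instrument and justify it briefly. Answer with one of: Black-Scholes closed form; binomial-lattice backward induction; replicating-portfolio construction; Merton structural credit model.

framework: replicating-portfolio construction

Key observation: the task asks for the hedge itself — share and bond holdings at every node of the 1-period tree on spot 31 with factors 1.45/0.81 — which is exactly what the replicating-portfolio construction produces.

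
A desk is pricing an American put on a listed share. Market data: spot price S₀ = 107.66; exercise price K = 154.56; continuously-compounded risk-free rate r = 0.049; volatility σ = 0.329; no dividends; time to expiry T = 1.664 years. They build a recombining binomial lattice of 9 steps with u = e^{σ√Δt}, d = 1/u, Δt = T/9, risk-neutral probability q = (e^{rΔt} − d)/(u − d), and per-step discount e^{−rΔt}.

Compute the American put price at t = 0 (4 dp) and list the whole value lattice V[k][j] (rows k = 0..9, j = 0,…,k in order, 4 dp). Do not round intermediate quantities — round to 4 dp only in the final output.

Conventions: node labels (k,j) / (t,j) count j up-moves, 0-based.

price = 47.9185
tree:
47.9185
61.1020 35.4405
73.4305 47.3130 24.0621
84.1327 61.1020 34.2105 14.2218
93.4231 73.4305 46.9000 21.9817 6.6210
101.4880 84.1327 61.1020 32.8130 11.4114 1.8891
108.4890 93.4231 73.4305 46.9000 19.1428 3.7880 0.0000
114.5665 101.4880 84.1327 61.1020 30.8871 7.5956 0.0000 0.0000
119.8422 108.4890 93.4231 73.4305 46.9000 15.2305 0.0000 0.0000 0.0000
124.4220 114.5665 101.4880 84.1327 61.1020 30.5399 0.0000 0.0000 0.0000 0.0000

params: Δt=0.18489 u=1.15196 d=0.86808 q=0.49675 e^(-rΔt)=0.99098
t_9 payoffs: 124.4220 114.5665 101.4880 84.1327 61.1020 30.5399 0.0000 0.0000 0.0000 0.0000
k=8: node(8,0) S=34.7178 payoff=119.8422 vs cont=118.4483 → 119.8422 [stop]  node(8,1) S=46.0710 payoff=108.4890 vs cont=107.0951 → 108.4890 [stop]  node(8,2) S=61.1369 payoff=93.4231 vs cont=92.0292 → 93.4231 [stop]  node(8,3) S=81.1295 payoff=73.4305 vs cont=72.0366 → 73.4305 [stop]  node(8,4) S=107.6600 payoff=46.9000 vs cont=45.5061 → 46.9000 [stop]  node(8,5) S=142.8664 payoff=11.6936 vs cont=15.2305 → 15.2305 [wait]  node(8,6) S=189.5857 payoff=0.0000 vs cont=0.0000 → 0.0000 [wait]  node(8,7) S=251.5829 payoff=0.0000 vs cont=0.0000 → 0.0000 [wait]  node(8,8) S=333.8541 payoff=0.0000 vs cont=0.0000 → 0.0000 [wait]
k=7: node(7,0) S=39.9935 payoff=114.5665 vs cont=113.1725 → 114.5665 [stop]  node(7,1) S=53.0720 payoff=101.4880 vs cont=100.0941 → 101.4880 [stop]  node(7,2) S=70.4273 payoff=84.1327 vs cont=82.7388 → 84.1327 [stop]  node(7,3) S=93.4580 payoff=61.1020 vs cont=59.7081 → 61.1020 [stop]  node(7,4) S=124.0201 payoff=30.5399 vs cont=30.8871 → 30.8871 [wait]  node(7,5) S=164.5765 payoff=0.0000 vs cont=7.5956 → 7.5956 [wait]  node(7,6) S=218.3953 payoff=0.0000 vs cont=0.0000 → 0.0000 [wait]  node(7,7) S=289.8137 payoff=0.0000 vs cont=0.0000 → 0.0000 [wait]
k=6: node(6,0) S=46.0710 payoff=108.4890 vs cont=107.0951 → 108.4890 [stop]  node(6,1) S=61.1369 payoff=93.4231 vs cont=92.0292 → 93.4231 [stop]  node(6,2) S=81.1295 payoff=73.4305 vs cont=72.0366 → 73.4305 [stop]  node(6,3) S=107.6600 payoff=46.9000 vs cont=45.6770 → 46.9000 [stop]  node(6,4) S=142.8664 payoff=11.6936 vs cont=19.1428 → 19.1428 [wait]  node(6,5) S=189.5857 payoff=0.0000 vs cont=3.7880 → 3.7880 [wait]  node(6,6) S=251.5829 payoff=0.0000 vs cont=0.0000 → 0.0000 [wait]
k=5: node(5,0) S=53.0720 payoff=101.4880 vs cont=100.0941 → 101.4880 [stop]  node(5,1) S=70.4273 payoff=84.1327 vs cont=82.7388 → 84.1327 [stop]  node(5,2) S=93.4580 payoff=61.1020 vs cont=59.7081 → 61.1020 [stop]  node(5,3) S=124.0201 payoff=30.5399 vs cont=32.8130 → 32.8130 [wait]  node(5,4) S=164.5765 payoff=0.0000 vs cont=11.4114 → 11.4114 [wait]  node(5,5) S=218.3953 payoff=0.0000 vs cont=1.8891 → 1.8891 [wait]
k=4: node(4,0) S=61.1369 payoff=93.4231 vs cont=92.0292 → 93.4231 [stop]  node(4,1) S=81.1295 payoff=73.4305 vs cont=72.0366 → 73.4305 [stop]  node(4,2) S=107.6600 payoff=46.9000 vs cont=46.6251 → 46.9000 [stop]  node(4,3) S=142.8664 payoff=11.6936 vs cont=21.9817 → 21.9817 [wait]  node(4,4) S=189.5857 payoff=0.0000 vs cont=6.6210 → 6.6210 [wait]
k=3: node(3,0) S=70.4273 payoff=84.1327 vs cont=82.7388 → 84.1327 [stop]  node(3,1) S=93.4580 payoff=61.1020 vs cont=59.7081 → 61.1020 [stop]  node(3,2) S=124.0201 payoff=30.5399 vs cont=34.2105 → 34.2105 [wait]  node(3,3) S=164.5765 payoff=0.0000 vs cont=14.2218 → 14.2218 [wait]
k=2: node(2,0) S=81.1295 payoff=73.4305 vs cont=72.0366 → 73.4305 [stop]  node(2,1) S=107.6600 payoff=46.9000 vs cont=47.3130 → 47.3130 [wait]  node(2,2) S=142.8664 payoff=11.6936 vs cont=24.0621 → 24.0621 [wait]
k=1: node(1,0) S=93.4580 payoff=61.1020 vs cont=59.9114 → 61.1020 [stop]  node(1,1) S=124.0201 payoff=30.5399 vs cont=35.4405 → 35.4405 [wait]
k=0: node(0,0) S=107.6600 payoff=46.9000 vs cont=47.9185 → 47.9185 [wait]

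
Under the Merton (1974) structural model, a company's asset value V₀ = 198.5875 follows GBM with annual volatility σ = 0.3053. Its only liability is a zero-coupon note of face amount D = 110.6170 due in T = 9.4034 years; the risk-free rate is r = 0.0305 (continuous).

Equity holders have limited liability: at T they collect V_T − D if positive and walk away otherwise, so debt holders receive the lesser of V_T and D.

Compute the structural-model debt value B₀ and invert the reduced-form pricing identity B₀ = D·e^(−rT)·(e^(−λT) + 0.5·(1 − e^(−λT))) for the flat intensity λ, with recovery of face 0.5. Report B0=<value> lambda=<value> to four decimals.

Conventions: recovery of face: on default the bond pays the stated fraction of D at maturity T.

B0=72.3856 lambda=0.0315

Work the structural quantities from V₀ = 198.5875 against face 110.6170:
d₁ = [ln(V₀/D) + (r + σ²/2)T] / (σ√T)
   = [ln(198.5875/110.6170) + (0.0305 + 0.5·0.3053²)·9.4034] / (0.3053·√9.4034)
   = [0.585156 + 0.725040] / 0.936201 = 1.399481
d₂ = d₁ − σ√T = 1.399481 − 0.936201 = 0.463280
N(d₁) = 0.919166,  N(d₂) = 0.678418,  e^(−rT) = 0.750659
E₀ = V₀·N(d₁) − D·e^(−rT)·N(d₂)
   = 198.5875·0.919166 − 110.6170·0.750659·0.678418 = 126.201914
B₀ = V₀ − E₀ = 198.5875 − 126.201914 = 72.385586
e^(−λT) = (B₀·e^(rT)/D − 0.5)/(1 − 0.5) = (72.3856·1.332163/110.6170 − 0.5)/0.5 = 0.74348238
λ = −ln(0.74348238)/9.4034 = 0.031522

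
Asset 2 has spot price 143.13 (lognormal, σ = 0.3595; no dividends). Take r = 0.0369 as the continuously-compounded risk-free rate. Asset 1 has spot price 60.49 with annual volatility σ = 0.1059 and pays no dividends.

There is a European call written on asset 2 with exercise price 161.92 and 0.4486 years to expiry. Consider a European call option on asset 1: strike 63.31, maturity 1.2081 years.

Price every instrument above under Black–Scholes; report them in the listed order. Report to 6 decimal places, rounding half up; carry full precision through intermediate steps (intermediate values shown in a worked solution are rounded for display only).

price(asset 2 call K=161.92) = 7.816654
price(asset 1 call K=63.31) = 2.778985

[asset 2 call K=161.92]
σ√T = 0.3595·√0.4486 = 0.240785
d₁ = (ln(S/K) + (r+σ²/2)T) / (σ√T) = (ln(143.13/161.92) + (0.0369+0.3595²/2)·0.4486) / 0.240785 = (-0.123349 + 0.045542) / 0.240785 = -0.323140
d₂ = d₁ − σ√T = -0.323140 − 0.240785 = -0.563925
e^{−rT} = 0.983583
N(d₁) = 0.373295,  N(d₂) = 0.286403
price = S·N(d₁) − K·e^{−rT}·N(d₂) = 53.429647 − 45.612993 = 7.816654
[asset 1 call K=63.31]
σ√T = 0.1059·√1.2081 = 0.116399
d₁ = (ln(S/K) + (r+σ²/2)T) / (σ√T) = (ln(60.49/63.31) + (0.0369+0.1059²/2)·1.2081) / 0.116399 = (-0.045565 + 0.051353) / 0.116399 = 0.049725
d₂ = d₁ − σ√T = 0.049725 − 0.116399 = -0.066673
e^{−rT} = 0.956400
N(d₁) = 0.519829,  N(d₂) = 0.473421
price = S·N(d₁) − K·e^{−rT}·N(d₂) = 31.444480 − 28.665495 = 2.778985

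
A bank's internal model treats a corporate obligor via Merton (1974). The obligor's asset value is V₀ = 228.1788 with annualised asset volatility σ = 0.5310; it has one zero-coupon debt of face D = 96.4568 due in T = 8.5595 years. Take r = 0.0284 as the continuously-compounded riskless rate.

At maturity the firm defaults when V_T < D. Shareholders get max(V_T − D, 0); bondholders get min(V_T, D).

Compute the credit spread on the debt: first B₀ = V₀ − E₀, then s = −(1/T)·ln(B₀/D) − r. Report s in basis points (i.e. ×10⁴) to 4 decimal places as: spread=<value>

Apply the equity-as-call identities (strike 96.4568, horizon 8.5595 years):
d₁ = [ln(V₀/D) + (r + σ²/2)T] / (σ√T)
   = [ln(228.1788/96.4568) + (0.0284 + 0.5·0.5310²)·8.5595] / (0.5310·√8.5595)
   = [0.861034 + 1.449812] / 1.553527 = 1.487484
d₂ = d₁ − σ√T = 1.487484 − 1.553527 = -0.066042
N(d₁) = 0.931557,  N(d₂) = 0.473672,  e^(−rT) = 0.784201
E₀ = V₀·N(d₁) − D·e^(−rT)·N(d₂)
   = 228.1788·0.931557 − 96.4568·0.784201·0.473672 = 176.732174
B₀ = V₀ − E₀ = 228.1788 − 176.732174 = 51.446626
spread = −(1/T)·ln(B₀/D) − r = −(1/8.5595)·ln(51.446626/96.4568) − 0.0284 = 0.04503307
in basis points: 0.04503307 × 10⁴ = 450.3307 bp

spread=450.3307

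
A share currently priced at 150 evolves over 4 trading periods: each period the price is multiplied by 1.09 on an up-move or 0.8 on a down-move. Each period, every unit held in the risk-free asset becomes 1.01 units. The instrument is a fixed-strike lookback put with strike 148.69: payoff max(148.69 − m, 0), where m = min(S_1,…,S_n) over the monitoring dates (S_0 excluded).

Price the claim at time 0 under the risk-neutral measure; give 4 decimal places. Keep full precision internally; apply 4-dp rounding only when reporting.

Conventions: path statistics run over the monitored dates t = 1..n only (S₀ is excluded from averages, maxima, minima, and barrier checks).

Risk-neutral up-probability p* = (R−d)/(u−d) = (1.01−0.8)/(1.09−0.8) = 0.7241; the claim prices as the p*-weighted sum of path payoffs discounted by R^4.
Enumerate all 2^4 = 16 price paths (U = up ×1.09, D = down ×0.8); each path with k up-moves has probability p*^k·(1−p*)^(4−k).
DDDD: m=61.4400, payoff=87.2500, prob=0.005791
UDDD: m=83.7120, payoff=64.9780, prob=0.015202
DUDD: m=83.7120, payoff=64.9780, prob=0.015202
UUDD: m=114.0576, payoff=34.6324, prob=0.039905
DDUD: m=83.7120, payoff=64.9780, prob=0.015202
UDUD: m=114.0576, payoff=34.6324, prob=0.039905
DUUD: m=114.0576, payoff=34.6324, prob=0.039905
UUUD: m=155.4035, payoff=0.0000, prob=0.104750
DDDU: m=76.8000, payoff=71.8900, prob=0.015202
UDDU: m=104.6400, payoff=44.0500, prob=0.039905
DUDU: m=104.6400, payoff=44.0500, prob=0.039905
UUDU: m=142.5720, payoff=6.1180, prob=0.104750
DDUU: m=96.0000, payoff=52.6900, prob=0.039905
UDUU: m=130.8000, payoff=17.8900, prob=0.104750
DUUU: m=120.0000, payoff=28.6900, prob=0.104750
UUUU: m=163.5000, payoff=0.0000, prob=0.274970
Price = Σ prob·payoff / R^4 = 19.845873 / 1.040604 = 19.0715

price = 19.0715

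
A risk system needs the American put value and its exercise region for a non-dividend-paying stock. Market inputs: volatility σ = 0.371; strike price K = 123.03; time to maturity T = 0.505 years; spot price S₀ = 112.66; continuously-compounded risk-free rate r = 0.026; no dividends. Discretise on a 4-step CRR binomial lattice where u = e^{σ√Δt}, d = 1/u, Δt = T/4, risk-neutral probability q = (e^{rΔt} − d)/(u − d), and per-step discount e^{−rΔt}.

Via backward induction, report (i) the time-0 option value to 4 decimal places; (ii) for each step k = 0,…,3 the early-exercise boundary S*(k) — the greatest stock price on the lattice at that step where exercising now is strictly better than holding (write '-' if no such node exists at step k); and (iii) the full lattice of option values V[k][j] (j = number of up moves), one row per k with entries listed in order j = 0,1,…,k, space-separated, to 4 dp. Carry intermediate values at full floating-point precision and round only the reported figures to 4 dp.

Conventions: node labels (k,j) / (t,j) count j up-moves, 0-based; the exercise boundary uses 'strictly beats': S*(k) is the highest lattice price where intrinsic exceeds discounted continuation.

price = 17.9770
boundary = - - 86.5506 98.7461
tree:
17.9770
26.1744 9.2030
36.4794 15.1689 2.7908
47.1687 24.2839 5.3796 0.0000
56.5378 36.4794 10.3700 0.0000 0.0000

Δt=0.12625  u=1.14091  d=0.87650  q=0.47953  discount=0.99672
step 4 (expiry): payoffs max(K−S,0) = 56.5378 36.4794 10.3700 0.0000 0.0000
step 3: (k=3,j=0): S=75.8613, K−S=47.1687, hold=46.7655 ⇒ V=47.1687 exercise | (k=3,j=1): S=98.7461, K−S=24.2839, hold=23.8807 ⇒ V=24.2839 exercise | (k=3,j=2): S=128.5344, K−S=0.0000, hold=5.3796 ⇒ V=5.3796 continue | (k=3,j=3): S=167.3089, K−S=0.0000, hold=0.0000 ⇒ V=0.0000 continue  boundary S*=98.7461
step 2: (k=2,j=0): S=86.5506, K−S=36.4794, hold=36.0762 ⇒ V=36.4794 exercise | (k=2,j=1): S=112.6600, K−S=10.3700, hold=15.1689 ⇒ V=15.1689 continue | (k=2,j=2): S=146.6457, K−S=0.0000, hold=2.7908 ⇒ V=2.7908 continue  boundary S*=86.5506
step 1: (k=1,j=0): S=98.7461, K−S=24.2839, hold=26.1744 ⇒ V=26.1744 continue | (k=1,j=1): S=128.5344, K−S=0.0000, hold=9.2030 ⇒ V=9.2030 continue  boundary S*=-
step 0: (k=0,j=0): S=112.6600, K−S=10.3700, hold=17.9770 ⇒ V=17.9770 continue  boundary S*=-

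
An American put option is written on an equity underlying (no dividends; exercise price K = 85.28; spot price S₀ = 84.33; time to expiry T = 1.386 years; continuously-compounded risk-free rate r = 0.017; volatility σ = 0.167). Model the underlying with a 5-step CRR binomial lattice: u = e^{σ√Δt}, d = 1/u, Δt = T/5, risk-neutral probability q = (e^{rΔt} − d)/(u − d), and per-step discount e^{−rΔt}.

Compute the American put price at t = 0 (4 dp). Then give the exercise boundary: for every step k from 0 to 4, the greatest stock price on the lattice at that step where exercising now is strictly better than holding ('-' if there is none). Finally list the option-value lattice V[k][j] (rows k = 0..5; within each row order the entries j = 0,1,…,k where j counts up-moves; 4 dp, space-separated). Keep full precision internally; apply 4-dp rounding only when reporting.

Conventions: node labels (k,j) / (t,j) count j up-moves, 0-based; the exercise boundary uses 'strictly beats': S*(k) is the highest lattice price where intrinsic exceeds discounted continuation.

price = 6.5381
boundary = - - - 64.7778 70.7312
tree:
6.5381
10.0108 3.1934
14.7079 5.4977 0.9633
20.5022 9.1628 1.9546 0.0000
25.9546 14.5488 3.9662 0.0000 0.0000
30.9481 20.5022 8.0481 0.0000 0.0000 0.0000

Δt=0.27720  u=1.09191  d=0.91583  q=0.50486  discount=0.99530
step 5 (expiry): payoffs max(K−S,0) = 30.9481 20.5022 8.0481 0.0000 0.0000 0.0000
step 4: (k=4,j=0): S=59.3254, K−S=25.9546, hold=25.5537 ⇒ V=25.9546 exercise | (k=4,j=1): S=70.7312, K−S=14.5488, hold=14.1478 ⇒ V=14.5488 exercise | (k=4,j=2): S=84.3300, K−S=0.9500, hold=3.9662 ⇒ V=3.9662 continue | (k=4,j=3): S=100.5432, K−S=0.0000, hold=0.0000 ⇒ V=0.0000 continue | (k=4,j=4): S=119.8736, K−S=0.0000, hold=0.0000 ⇒ V=0.0000 continue  boundary S*=70.7312
step 3: (k=3,j=0): S=64.7778, K−S=20.5022, hold=20.1013 ⇒ V=20.5022 exercise | (k=3,j=1): S=77.2319, K−S=8.0481, hold=9.1628 ⇒ V=9.1628 continue | (k=3,j=2): S=92.0805, K−S=0.0000, hold=1.9546 ⇒ V=1.9546 continue | (k=3,j=3): S=109.7838, K−S=0.0000, hold=0.0000 ⇒ V=0.0000 continue  boundary S*=64.7778
step 2: (k=2,j=0): S=70.7312, K−S=14.5488, hold=14.7079 ⇒ V=14.7079 continue | (k=2,j=1): S=84.3300, K−S=0.9500, hold=5.4977 ⇒ V=5.4977 continue | (k=2,j=2): S=100.5432, K−S=0.0000, hold=0.9633 ⇒ V=0.9633 continue  boundary S*=-
step 1: (k=1,j=0): S=77.2319, K−S=8.0481, hold=10.0108 ⇒ V=10.0108 continue | (k=1,j=1): S=92.0805, K−S=0.0000, hold=3.1934 ⇒ V=3.1934 continue  boundary S*=-
step 0: (k=0,j=0): S=84.3300, K−S=0.9500, hold=6.5381 ⇒ V=6.5381 continue  boundary S*=-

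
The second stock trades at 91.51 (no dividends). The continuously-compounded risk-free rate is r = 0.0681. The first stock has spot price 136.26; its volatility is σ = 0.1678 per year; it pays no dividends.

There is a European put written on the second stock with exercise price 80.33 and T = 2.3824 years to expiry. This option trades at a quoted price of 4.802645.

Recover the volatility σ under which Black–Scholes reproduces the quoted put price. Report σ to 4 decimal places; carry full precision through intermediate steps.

sigma = 0.2745

At σ = 0.2745 the Black–Scholes value reproduces the quote:
σ√T = 0.2745·√2.3824 = 0.423691
d₁ = (ln(S/K) + (r+σ²/2)T) / (σ√T) = (ln(91.51/80.33) + (0.0681+0.2745²/2)·2.3824) / 0.423691 = (0.130305 + 0.251999) / 0.423691 = 0.902316
d₂ = d₁ − σ√T = 0.902316 − 0.423691 = 0.478625
e^{−rT} = 0.850236
N(−d₁) = 0.183444,  N(−d₂) = 0.316103
V = K·e^{−rT}·N(−d₂) − S·N(−d₁) = 21.589641 − 16.786996 = 4.802645 (matching the quote); vega is positive throughout, so no other σ reproduces this price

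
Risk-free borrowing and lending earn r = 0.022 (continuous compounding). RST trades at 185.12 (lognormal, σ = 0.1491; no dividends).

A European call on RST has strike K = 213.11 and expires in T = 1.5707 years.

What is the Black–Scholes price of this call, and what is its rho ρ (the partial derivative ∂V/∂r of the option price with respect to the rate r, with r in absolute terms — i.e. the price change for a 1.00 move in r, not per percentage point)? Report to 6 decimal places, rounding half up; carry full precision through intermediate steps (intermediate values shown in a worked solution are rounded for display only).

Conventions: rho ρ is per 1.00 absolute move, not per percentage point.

σ√T = 0.1491·√1.5707 = 0.186863
d₁ = (ln(S/K) + (r+σ²/2)T) / (σ√T) = (ln(185.12/213.11) + (0.022+0.1491²/2)·1.5707) / 0.186863 = (-0.140804 + 0.052014) / 0.186863 = -0.475159
d₂ = d₁ − σ√T = -0.475159 − 0.186863 = -0.662022
e^{−rT} = 0.966035
N(d₁) = 0.317337,  N(d₂) = 0.253978
Call price V = S·N(d₁) − K·e^{−rT}·N(d₂) = 58.745391 − 52.286965 = 6.458427
ρ = K·T·e^{−rT}·N(d₂) = 82.127136

price = 6.458427
ρ = 82.127136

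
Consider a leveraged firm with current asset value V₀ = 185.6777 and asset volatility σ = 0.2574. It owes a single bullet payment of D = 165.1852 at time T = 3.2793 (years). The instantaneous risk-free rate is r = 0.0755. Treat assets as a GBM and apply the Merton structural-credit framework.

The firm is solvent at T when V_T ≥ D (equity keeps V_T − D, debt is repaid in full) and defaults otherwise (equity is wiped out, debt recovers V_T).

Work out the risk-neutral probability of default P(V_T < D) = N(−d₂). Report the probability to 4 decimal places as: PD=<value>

Equity is a call on the firm's assets struck at D = 165.1852:
d₁ = [ln(V₀/D) + (r + σ²/2)T] / (σ√T)
   = [ln(185.6777/165.1852) + (0.0755 + 0.5·0.2574²)·3.2793] / (0.2574·√3.2793)
   = [0.116945 + 0.356222] / 0.466121 = 1.015115
d₂ = d₁ − σ√T = 1.015115 − 0.466121 = 0.548993
risk-neutral PD = N(−d₂) = N(-0.548993) = 0.291505

PD=0.2915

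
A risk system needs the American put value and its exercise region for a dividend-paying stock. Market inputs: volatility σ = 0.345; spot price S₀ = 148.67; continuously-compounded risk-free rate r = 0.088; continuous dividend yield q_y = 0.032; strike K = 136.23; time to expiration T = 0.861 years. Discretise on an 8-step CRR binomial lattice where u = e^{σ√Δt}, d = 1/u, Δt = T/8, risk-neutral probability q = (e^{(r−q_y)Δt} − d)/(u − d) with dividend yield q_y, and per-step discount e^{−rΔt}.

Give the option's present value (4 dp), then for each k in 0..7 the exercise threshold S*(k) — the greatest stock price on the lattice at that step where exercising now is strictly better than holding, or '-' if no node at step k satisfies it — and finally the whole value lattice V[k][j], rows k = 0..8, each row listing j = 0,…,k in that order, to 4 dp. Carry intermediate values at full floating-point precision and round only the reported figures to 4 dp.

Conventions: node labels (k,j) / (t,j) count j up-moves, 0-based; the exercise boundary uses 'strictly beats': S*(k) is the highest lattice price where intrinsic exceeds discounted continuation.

price = 10.3706
boundary = - - - - 94.5381 105.8671 94.5381 105.8671
tree:
10.3706
15.4127 5.4939
22.2456 8.8298 2.2413
31.0418 13.8171 3.9787 0.5354
41.6919 20.9153 6.9367 1.0775 0.0000
51.8086 30.3629 11.8057 2.1685 0.0000 0.0000
60.8426 41.6919 19.4231 4.3642 0.0000 0.0000 0.0000
68.9099 51.8086 30.3629 8.7831 0.0000 0.0000 0.0000 0.0000
76.1140 60.8426 41.6919 17.6763 0.0000 0.0000 0.0000 0.0000 0.0000

Δt=0.10762, u=1.11984, d=0.89299, q=0.49838, disc=e^(-rΔt)=0.99057
k=8 terminal: V=max(K-S,0) → 76.1140 60.8426 41.6919 17.6763 0.0000 0.0000 0.0000 0.0000 0.0000
k=7: j=0 S=67.3201 intr=68.9099 cont=67.8573 V=68.9099[EX]; j=1 S=84.4214 intr=51.8086 cont=50.8147 V=51.8086[EX]; j=2 S=105.8671 intr=30.3629 cont=29.4427 V=30.3629[EX]; j=3 S=132.7606 intr=3.4694 cont=8.7831 V=8.7831[hold]; j=4 S=166.4859 intr=0.0000 cont=0.0000 V=0.0000[hold]; j=5 S=208.7785 intr=0.0000 cont=0.0000 V=0.0000[hold]; j=6 S=261.8147 intr=0.0000 cont=0.0000 V=0.0000[hold]; j=7 S=328.3237 intr=0.0000 cont=0.0000 V=0.0000[hold]  S*(7)=105.8671
k=6: j=0 S=75.3874 intr=60.8426 cont=59.8177 V=60.8426[EX]; j=1 S=94.5381 intr=41.6919 cont=40.7328 V=41.6919[EX]; j=2 S=118.5537 intr=17.6763 cont=19.4231 V=19.4231[hold]; j=3 S=148.6700 intr=0.0000 cont=4.3642 V=4.3642[hold]; j=4 S=186.4368 intr=0.0000 cont=0.0000 V=0.0000[hold]; j=5 S=233.7975 intr=0.0000 cont=0.0000 V=0.0000[hold]; j=6 S=293.1893 intr=0.0000 cont=0.0000 V=0.0000[hold]  S*(6)=94.5381
k=5: j=0 S=84.4214 intr=51.8086 cont=50.8147 V=51.8086[EX]; j=1 S=105.8671 intr=30.3629 cont=30.3051 V=30.3629[EX]; j=2 S=132.7606 intr=3.4694 cont=11.8057 V=11.8057[hold]; j=3 S=166.4859 intr=0.0000 cont=2.1685 V=2.1685[hold]; j=4 S=208.7785 intr=0.0000 cont=0.0000 V=0.0000[hold]; j=5 S=261.8147 intr=0.0000 cont=0.0000 V=0.0000[hold]  S*(5)=105.8671
k=4: j=0 S=94.5381 intr=41.6919 cont=40.7328 V=41.6919[EX]; j=1 S=118.5537 intr=17.6763 cont=20.9153 V=20.9153[hold]; j=2 S=148.6700 intr=0.0000 cont=6.9367 V=6.9367[hold]; j=3 S=186.4368 intr=0.0000 cont=1.0775 V=1.0775[hold]; j=4 S=233.7975 intr=0.0000 cont=0.0000 V=0.0000[hold]  S*(4)=94.5381
k=3: j=0 S=105.8671 intr=30.3629 cont=31.0418 V=31.0418[hold]; j=1 S=132.7606 intr=3.4694 cont=13.8171 V=13.8171[hold]; j=2 S=166.4859 intr=0.0000 cont=3.9787 V=3.9787[hold]; j=3 S=208.7785 intr=0.0000 cont=0.5354 V=0.5354[hold]  S*(3)=-
k=2: j=0 S=118.5537 intr=17.6763 cont=22.2456 V=22.2456[hold]; j=1 S=148.6700 intr=0.0000 cont=8.8298 V=8.8298[hold]; j=2 S=186.4368 intr=0.0000 cont=2.2413 V=2.2413[hold]  S*(2)=-
k=1: j=0 S=132.7606 intr=3.4694 cont=15.4127 V=15.4127[hold]; j=1 S=166.4859 intr=0.0000 cont=5.4939 V=5.4939[hold]  S*(1)=-
k=0: j=0 S=148.6700 intr=0.0000 cont=10.3706 V=10.3706[hold]  S*(0)=-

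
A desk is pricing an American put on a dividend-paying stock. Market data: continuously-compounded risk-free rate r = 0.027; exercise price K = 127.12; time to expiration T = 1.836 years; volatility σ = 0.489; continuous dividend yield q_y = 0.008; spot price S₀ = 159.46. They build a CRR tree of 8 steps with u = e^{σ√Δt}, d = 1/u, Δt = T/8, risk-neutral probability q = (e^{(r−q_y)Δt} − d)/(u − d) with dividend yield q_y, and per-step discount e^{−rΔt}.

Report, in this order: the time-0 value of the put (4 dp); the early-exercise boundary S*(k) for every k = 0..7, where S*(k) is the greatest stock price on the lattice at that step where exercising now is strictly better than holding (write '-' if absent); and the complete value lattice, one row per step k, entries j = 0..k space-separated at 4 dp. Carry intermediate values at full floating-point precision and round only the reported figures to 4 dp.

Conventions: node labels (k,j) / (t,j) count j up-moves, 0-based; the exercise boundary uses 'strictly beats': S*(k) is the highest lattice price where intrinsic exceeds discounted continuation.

price = 21.9463
boundary = - - - - - 49.4265 62.4739 78.9654
tree:
21.9463
30.0948 12.3275
40.1662 18.2470 5.2899
51.9527 26.3690 8.6094 1.3211
64.8222 36.9993 13.7893 2.4211 0.0000
77.6935 50.0440 21.6264 4.4371 0.0000 0.0000
88.0159 64.6461 32.9547 8.1315 0.0000 0.0000 0.0000
96.1826 77.6935 48.1546 14.9020 0.0000 0.0000 0.0000 0.0000
102.6437 88.0159 64.6461 27.3098 0.0000 0.0000 0.0000 0.0000 0.0000

Δt=0.22950, u=1.26397, d=0.79116, q=0.45094, disc=e^(-rΔt)=0.99382
k=8 terminal: V=max(K-S,0) → 102.6437 88.0159 64.6461 27.3098 0.0000 0.0000 0.0000 0.0000 0.0000
k=7: j=0 S=30.9374 intr=96.1826 cont=95.4541 V=96.1826[EX]; j=1 S=49.4265 intr=77.6935 cont=76.9989 V=77.6935[EX]; j=2 S=78.9654 intr=48.1546 cont=47.5142 V=48.1546[EX]; j=3 S=126.1576 intr=0.9624 cont=14.9020 V=14.9020[hold]; j=4 S=201.5534 intr=0.0000 cont=0.0000 V=0.0000[hold]; j=5 S=322.0080 intr=0.0000 cont=0.0000 V=0.0000[hold]; j=6 S=514.4502 intr=0.0000 cont=0.0000 V=0.0000[hold]; j=7 S=821.9018 intr=0.0000 cont=0.0000 V=0.0000[hold]  S*(7)=78.9654
k=6: j=0 S=39.1041 intr=88.0159 cont=87.3024 V=88.0159[EX]; j=1 S=62.4739 intr=64.6461 cont=63.9754 V=64.6461[EX]; j=2 S=99.8102 intr=27.3098 cont=32.9547 V=32.9547[hold]; j=3 S=159.4600 intr=0.0000 cont=8.1315 V=8.1315[hold]; j=4 S=254.7583 intr=0.0000 cont=0.0000 V=0.0000[hold]; j=5 S=407.0099 intr=0.0000 cont=0.0000 V=0.0000[hold]; j=6 S=650.2519 intr=0.0000 cont=0.0000 V=0.0000[hold]  S*(6)=62.4739
k=5: j=0 S=49.4265 intr=77.6935 cont=76.9989 V=77.6935[EX]; j=1 S=78.9654 intr=48.1546 cont=50.0440 V=50.0440[hold]; j=2 S=126.1576 intr=0.9624 cont=21.6264 V=21.6264[hold]; j=3 S=201.5534 intr=0.0000 cont=4.4371 V=4.4371[hold]; j=4 S=322.0080 intr=0.0000 cont=0.0000 V=0.0000[hold]; j=5 S=514.4502 intr=0.0000 cont=0.0000 V=0.0000[hold]  S*(5)=49.4265
k=4: j=0 S=62.4739 intr=64.6461 cont=64.8222 V=64.8222[hold]; j=1 S=99.8102 intr=27.3098 cont=36.9993 V=36.9993[hold]; j=2 S=159.4600 intr=0.0000 cont=13.7893 V=13.7893[hold]; j=3 S=254.7583 intr=0.0000 cont=2.4211 V=2.4211[hold]; j=4 S=407.0099 intr=0.0000 cont=0.0000 V=0.0000[hold]  S*(4)=-
k=3: j=0 S=78.9654 intr=48.1546 cont=51.9527 V=51.9527[hold]; j=1 S=126.1576 intr=0.9624 cont=26.3690 V=26.3690[hold]; j=2 S=201.5534 intr=0.0000 cont=8.6094 V=8.6094[hold]; j=3 S=322.0080 intr=0.0000 cont=1.3211 V=1.3211[hold]  S*(3)=-
k=2: j=0 S=99.8102 intr=27.3098 cont=40.1662 V=40.1662[hold]; j=1 S=159.4600 intr=0.0000 cont=18.2470 V=18.2470[hold]; j=2 S=254.7583 intr=0.0000 cont=5.2899 V=5.2899[hold]  S*(2)=-
k=1: j=0 S=126.1576 intr=0.9624 cont=30.0948 V=30.0948[hold]; j=1 S=201.5534 intr=0.0000 cont=12.3275 V=12.3275[hold]  S*(1)=-
k=0: j=0 S=159.4600 intr=0.0000 cont=21.9463 V=21.9463[hold]  S*(0)=-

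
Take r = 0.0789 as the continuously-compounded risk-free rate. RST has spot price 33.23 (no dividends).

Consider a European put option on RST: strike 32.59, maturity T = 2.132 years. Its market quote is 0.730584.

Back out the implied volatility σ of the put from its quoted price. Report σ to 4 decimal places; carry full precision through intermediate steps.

sigma = 0.1511

At σ = 0.1511 the Black–Scholes value reproduces the quote:
σ√T = 0.1511·√2.132 = 0.220627
d₁ = (ln(S/K) + (r+σ²/2)T) / (σ√T) = (ln(33.23/32.59) + (0.0789+0.1511²/2)·2.132) / 0.220627 = (0.019448 + 0.192553) / 0.220627 = 0.960901
d₂ = d₁ − σ√T = 0.960901 − 0.220627 = 0.740275
e^{−rT} = 0.845172
N(−d₁) = 0.168301,  N(−d₂) = 0.229567
V = K·e^{−rT}·N(−d₂) − S·N(−d₁) = 6.323224 − 5.592640 = 0.730584 (the quoted price), and the Black–Scholes price is strictly increasing in σ, so σ is unique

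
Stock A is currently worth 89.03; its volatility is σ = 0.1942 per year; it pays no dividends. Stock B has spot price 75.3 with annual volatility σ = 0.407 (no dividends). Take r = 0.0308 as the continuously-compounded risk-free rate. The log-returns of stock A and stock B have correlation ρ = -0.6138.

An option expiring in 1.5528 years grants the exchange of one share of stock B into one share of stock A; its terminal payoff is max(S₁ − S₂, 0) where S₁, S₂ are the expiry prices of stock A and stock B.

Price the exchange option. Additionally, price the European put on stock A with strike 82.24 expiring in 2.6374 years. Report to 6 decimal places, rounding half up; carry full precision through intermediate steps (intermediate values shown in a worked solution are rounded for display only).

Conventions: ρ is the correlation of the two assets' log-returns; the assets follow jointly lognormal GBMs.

exchange price = 29.454626
price(stock A put K=82.24) = 5.020868

σ_eff = √(σ₁² + σ₂² − 2ρσ₁σ₂) = √(0.1942² + 0.407² − 2·-0.6138·0.1942·0.407) = 0.548080
d₁ = (ln(S₁/S₂) + (q₂ − q₁ + σ_eff²/2)T) / (σ_eff√T) = (ln(89.03/75.3) + (0.0 − 0.0 + 0.150196)·1.5528) / 0.682970 = 0.586727
d₂ = d₁ − σ_eff√T = 0.586727 − 0.682970 = -0.096242
N(d₁) = 0.721307,  N(d₂) = 0.461664
V = S₁·e^{−q₁T}·N(d₁) − S₂·e^{−q₂T}·N(d₂) = 64.217928 − 34.763302 = 29.454626
[vanilla: stock A put K=82.24]
σ√T = 0.1942·√2.6374 = 0.315382
d₁ = (ln(S/K) + (r+σ²/2)T) / (σ√T) = (ln(89.03/82.24) + (0.0308+0.1942²/2)·2.6374) / 0.315382 = (0.079332 + 0.130965) / 0.315382 = 0.666799
d₂ = d₁ − σ√T = 0.666799 − 0.315382 = 0.351417
e^{−rT} = 0.921980
N(−d₁) = 0.252450,  N(−d₂) = 0.362638
price = K·e^{−rT}·N(−d₂) − S·N(−d₁) = 27.496522 − 22.475654 = 5.020868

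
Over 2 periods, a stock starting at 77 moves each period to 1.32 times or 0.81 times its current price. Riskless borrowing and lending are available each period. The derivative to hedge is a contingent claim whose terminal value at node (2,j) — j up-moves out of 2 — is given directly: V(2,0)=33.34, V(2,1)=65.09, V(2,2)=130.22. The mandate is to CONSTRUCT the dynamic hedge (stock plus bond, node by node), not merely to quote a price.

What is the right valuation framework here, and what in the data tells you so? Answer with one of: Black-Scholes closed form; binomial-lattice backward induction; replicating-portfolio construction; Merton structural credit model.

Key observation: a price alone would not answer the question — the per-node share/bond construction on the spot-77, 1.32/0.81 tree is required, and only the replicating-portfolio method yields it.

framework: replicating-portfolio construction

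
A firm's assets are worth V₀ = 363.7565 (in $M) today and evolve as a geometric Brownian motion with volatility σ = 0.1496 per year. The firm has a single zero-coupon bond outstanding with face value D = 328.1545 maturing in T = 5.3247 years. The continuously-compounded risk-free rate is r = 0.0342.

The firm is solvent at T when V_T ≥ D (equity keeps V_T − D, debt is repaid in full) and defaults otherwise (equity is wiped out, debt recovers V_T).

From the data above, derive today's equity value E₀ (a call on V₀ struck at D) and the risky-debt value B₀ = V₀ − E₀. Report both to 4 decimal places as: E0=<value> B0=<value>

Work the structural quantities from V₀ = 363.7565 against face 328.1545:
d₁ = [ln(V₀/D) + (r + σ²/2)T] / (σ√T)
   = [ln(363.7565/328.1545) + (0.0342 + 0.5·0.1496²)·5.3247] / (0.1496·√5.3247)
   = [0.103000 + 0.241689] / 0.345207 = 0.998500
d₂ = d₁ − σ√T = 0.998500 − 0.345207 = 0.653293
N(d₁) = 0.840981,  N(d₂) = 0.743216,  e^(−rT) = 0.833514
E₀ = V₀·N(d₁) − D·e^(−rT)·N(d₂)
   = 363.7565·0.840981 − 328.1545·0.833514·0.743216 = 102.626915
B₀ = V₀ − E₀ = 363.7565 − 102.626915 = 261.129585

E0=102.6269 B0=261.1296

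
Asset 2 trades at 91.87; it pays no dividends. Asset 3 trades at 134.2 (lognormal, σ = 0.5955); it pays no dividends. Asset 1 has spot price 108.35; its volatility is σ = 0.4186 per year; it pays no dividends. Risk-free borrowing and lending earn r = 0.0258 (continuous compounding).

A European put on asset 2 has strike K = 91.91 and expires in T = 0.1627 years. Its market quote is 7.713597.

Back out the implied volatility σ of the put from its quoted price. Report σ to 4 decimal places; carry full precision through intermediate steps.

sigma = 0.5354

At σ = 0.5354 the Black–Scholes value reproduces the quote:
σ√T = 0.5354·√0.1627 = 0.215959
d₁ = (ln(S/K) + (r+σ²/2)T) / (σ√T) = (ln(91.87/91.91) + (0.0258+0.5354²/2)·0.1627) / 0.215959 = (-0.000435 + 0.027517) / 0.215959 = 0.125401
d₂ = d₁ − σ√T = 0.125401 − 0.215959 = -0.090558
e^{−rT} = 0.995811
N(−d₁) = 0.450103,  N(−d₂) = 0.536078
V = K·e^{−rT}·N(−d₂) − S·N(−d₁) = 49.064553 − 41.350956 = 7.713597 (the observed quote) — the price is monotone increasing in volatility, hence this σ is the only solution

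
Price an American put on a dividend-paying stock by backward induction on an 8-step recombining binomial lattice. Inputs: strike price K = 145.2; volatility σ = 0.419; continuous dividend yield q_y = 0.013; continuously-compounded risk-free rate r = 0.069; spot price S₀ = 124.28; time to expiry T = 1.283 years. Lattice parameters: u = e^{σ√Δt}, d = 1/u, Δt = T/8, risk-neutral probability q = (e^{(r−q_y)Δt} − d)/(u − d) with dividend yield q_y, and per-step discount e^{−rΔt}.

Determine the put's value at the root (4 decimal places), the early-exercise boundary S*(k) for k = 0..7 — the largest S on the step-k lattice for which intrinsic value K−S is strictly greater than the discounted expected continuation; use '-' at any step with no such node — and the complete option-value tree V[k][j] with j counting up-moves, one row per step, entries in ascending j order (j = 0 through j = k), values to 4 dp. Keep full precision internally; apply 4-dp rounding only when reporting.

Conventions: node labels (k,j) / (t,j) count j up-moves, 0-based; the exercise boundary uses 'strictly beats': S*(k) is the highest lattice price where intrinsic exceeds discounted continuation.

Δt=0.16037  u=1.18270  d=0.84553  q=0.48491  discount=0.98900
step 8 (expiry): payoffs max(K−S,0) = 112.7349 99.7888 81.6802 56.3504 20.9200 0.0000 0.0000 0.0000 0.0000
step 7: (k=7,j=0): S=38.3964, K−S=106.8036, hold=105.2857 ⇒ V=106.8036 exercise | (k=7,j=1): S=53.7077, K−S=91.4923, hold=90.0063 ⇒ V=91.4923 exercise | (k=7,j=2): S=75.1246, K−S=70.0754, hold=68.6339 ⇒ V=70.0754 exercise | (k=7,j=3): S=105.0820, K−S=40.1180, hold=38.7390 ⇒ V=40.1180 exercise | (k=7,j=4): S=146.9854, K−S=0.0000, hold=10.6572 ⇒ V=10.6572 continue | (k=7,j=5): S=205.5986, K−S=0.0000, hold=0.0000 ⇒ V=0.0000 continue | (k=7,j=6): S=287.5850, K−S=0.0000, hold=0.0000 ⇒ V=0.0000 continue | (k=7,j=7): S=402.2650, K−S=0.0000, hold=0.0000 ⇒ V=0.0000 continue  boundary S*=105.0820
step 6: (k=6,j=0): S=45.4112, K−S=99.7888, hold=98.2854 ⇒ V=99.7888 exercise | (k=6,j=1): S=63.5198, K−S=81.6802, hold=80.2146 ⇒ V=81.6802 exercise | (k=6,j=2): S=88.8496, K−S=56.3504, hold=54.9376 ⇒ V=56.3504 exercise | (k=6,j=3): S=124.2800, K−S=20.9200, hold=25.5480 ⇒ V=25.5480 continue | (k=6,j=4): S=173.8390, K−S=0.0000, hold=5.4290 ⇒ V=5.4290 continue | (k=6,j=5): S=243.1606, K−S=0.0000, hold=0.0000 ⇒ V=0.0000 continue | (k=6,j=6): S=340.1256, K−S=0.0000, hold=0.0000 ⇒ V=0.0000 continue  boundary S*=88.8496
step 5: (k=5,j=0): S=53.7077, K−S=91.4923, hold=90.0063 ⇒ V=91.4923 exercise | (k=5,j=1): S=75.1246, K−S=70.0754, hold=68.6339 ⇒ V=70.0754 exercise | (k=5,j=2): S=105.0820, K−S=40.1180, hold=40.9584 ⇒ V=40.9584 continue | (k=5,j=3): S=146.9854, K−S=0.0000, hold=15.6184 ⇒ V=15.6184 continue | (k=5,j=4): S=205.5986, K−S=0.0000, hold=2.7657 ⇒ V=2.7657 continue | (k=5,j=5): S=287.5850, K−S=0.0000, hold=0.0000 ⇒ V=0.0000 continue  boundary S*=75.1246
step 4: (k=4,j=0): S=63.5198, K−S=81.6802, hold=80.2146 ⇒ V=81.6802 exercise | (k=4,j=1): S=88.8496, K−S=56.3504, hold=55.3406 ⇒ V=56.3504 exercise | (k=4,j=2): S=124.2800, K−S=20.9200, hold=28.3554 ⇒ V=28.3554 continue | (k=4,j=3): S=173.8390, K−S=0.0000, hold=9.2828 ⇒ V=9.2828 continue | (k=4,j=4): S=243.1606, K−S=0.0000, hold=1.4089 ⇒ V=1.4089 continue  boundary S*=88.8496
step 3: (k=3,j=0): S=75.1246, K−S=70.0754, hold=68.6339 ⇒ V=70.0754 exercise | (k=3,j=1): S=105.0820, K−S=40.1180, hold=42.3048 ⇒ V=42.3048 continue | (k=3,j=2): S=146.9854, K−S=0.0000, hold=18.8967 ⇒ V=18.8967 continue | (k=3,j=3): S=205.5986, K−S=0.0000, hold=5.4046 ⇒ V=5.4046 continue  boundary S*=75.1246
step 2: (k=2,j=0): S=88.8496, K−S=56.3504, hold=55.9863 ⇒ V=56.3504 exercise | (k=2,j=1): S=124.2800, K−S=20.9200, hold=30.6134 ⇒ V=30.6134 continue | (k=2,j=2): S=173.8390, K−S=0.0000, hold=12.2183 ⇒ V=12.2183 continue  boundary S*=88.8496
step 1: (k=1,j=0): S=105.0820, K−S=40.1180, hold=43.3876 ⇒ V=43.3876 continue | (k=1,j=1): S=146.9854, K−S=0.0000, hold=21.4548 ⇒ V=21.4548 continue  boundary S*=-
step 0: (k=0,j=0): S=124.2800, K−S=20.9200, hold=32.3919 ⇒ V=32.3919 continue  boundary S*=-

price = 32.3919
boundary = - - 88.8496 75.1246 88.8496 75.1246 88.8496 105.0820
tree:
32.3919
43.3876 21.4548
56.3504 30.6134 12.2183
70.0754 42.3048 18.8967 5.4046
81.6802 56.3504 28.3554 9.2828 1.4089
91.4923 70.0754 40.9584 15.6184 2.7657 0.0000
99.7888 81.6802 56.3504 25.5480 5.4290 0.0000 0.0000
106.8036 91.4923 70.0754 40.1180 10.6572 0.0000 0.0000 0.0000
112.7349 99.7888 81.6802 56.3504 20.9200 0.0000 0.0000 0.0000 0.0000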